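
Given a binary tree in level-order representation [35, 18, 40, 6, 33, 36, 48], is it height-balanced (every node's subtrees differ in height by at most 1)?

Tree (level-order array): [35, 18, 40, 6, 33, 36, 48]
Definition: a tree is height-balanced if, at every node, |h(left) - h(right)| <= 1 (empty subtree has height -1).
Bottom-up per-node check:
  node 6: h_left=-1, h_right=-1, diff=0 [OK], height=0
  node 33: h_left=-1, h_right=-1, diff=0 [OK], height=0
  node 18: h_left=0, h_right=0, diff=0 [OK], height=1
  node 36: h_left=-1, h_right=-1, diff=0 [OK], height=0
  node 48: h_left=-1, h_right=-1, diff=0 [OK], height=0
  node 40: h_left=0, h_right=0, diff=0 [OK], height=1
  node 35: h_left=1, h_right=1, diff=0 [OK], height=2
All nodes satisfy the balance condition.
Result: Balanced


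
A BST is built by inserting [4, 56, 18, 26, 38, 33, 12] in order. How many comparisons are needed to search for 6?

Search path for 6: 4 -> 56 -> 18 -> 12
Found: False
Comparisons: 4


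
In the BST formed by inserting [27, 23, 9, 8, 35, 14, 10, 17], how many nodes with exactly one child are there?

Tree built from: [27, 23, 9, 8, 35, 14, 10, 17]
Tree (level-order array): [27, 23, 35, 9, None, None, None, 8, 14, None, None, 10, 17]
Rule: These are nodes with exactly 1 non-null child.
Per-node child counts:
  node 27: 2 child(ren)
  node 23: 1 child(ren)
  node 9: 2 child(ren)
  node 8: 0 child(ren)
  node 14: 2 child(ren)
  node 10: 0 child(ren)
  node 17: 0 child(ren)
  node 35: 0 child(ren)
Matching nodes: [23]
Count of nodes with exactly one child: 1


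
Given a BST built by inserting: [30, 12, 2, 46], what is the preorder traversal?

Tree insertion order: [30, 12, 2, 46]
Tree (level-order array): [30, 12, 46, 2]
Preorder traversal: [30, 12, 2, 46]


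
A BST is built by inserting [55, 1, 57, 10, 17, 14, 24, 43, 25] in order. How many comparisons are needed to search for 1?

Search path for 1: 55 -> 1
Found: True
Comparisons: 2


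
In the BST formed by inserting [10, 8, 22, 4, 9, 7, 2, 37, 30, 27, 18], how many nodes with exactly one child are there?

Tree built from: [10, 8, 22, 4, 9, 7, 2, 37, 30, 27, 18]
Tree (level-order array): [10, 8, 22, 4, 9, 18, 37, 2, 7, None, None, None, None, 30, None, None, None, None, None, 27]
Rule: These are nodes with exactly 1 non-null child.
Per-node child counts:
  node 10: 2 child(ren)
  node 8: 2 child(ren)
  node 4: 2 child(ren)
  node 2: 0 child(ren)
  node 7: 0 child(ren)
  node 9: 0 child(ren)
  node 22: 2 child(ren)
  node 18: 0 child(ren)
  node 37: 1 child(ren)
  node 30: 1 child(ren)
  node 27: 0 child(ren)
Matching nodes: [37, 30]
Count of nodes with exactly one child: 2


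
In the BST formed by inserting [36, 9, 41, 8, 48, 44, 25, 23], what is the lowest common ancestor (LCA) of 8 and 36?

Tree insertion order: [36, 9, 41, 8, 48, 44, 25, 23]
Tree (level-order array): [36, 9, 41, 8, 25, None, 48, None, None, 23, None, 44]
In a BST, the LCA of p=8, q=36 is the first node v on the
root-to-leaf path with p <= v <= q (go left if both < v, right if both > v).
Walk from root:
  at 36: 8 <= 36 <= 36, this is the LCA
LCA = 36


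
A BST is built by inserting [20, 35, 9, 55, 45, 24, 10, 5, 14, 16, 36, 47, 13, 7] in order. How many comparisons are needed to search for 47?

Search path for 47: 20 -> 35 -> 55 -> 45 -> 47
Found: True
Comparisons: 5


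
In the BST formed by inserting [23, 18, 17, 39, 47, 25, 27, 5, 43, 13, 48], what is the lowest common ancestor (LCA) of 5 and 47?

Tree insertion order: [23, 18, 17, 39, 47, 25, 27, 5, 43, 13, 48]
Tree (level-order array): [23, 18, 39, 17, None, 25, 47, 5, None, None, 27, 43, 48, None, 13]
In a BST, the LCA of p=5, q=47 is the first node v on the
root-to-leaf path with p <= v <= q (go left if both < v, right if both > v).
Walk from root:
  at 23: 5 <= 23 <= 47, this is the LCA
LCA = 23


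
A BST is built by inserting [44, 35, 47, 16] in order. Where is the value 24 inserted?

Starting tree (level order): [44, 35, 47, 16]
Insertion path: 44 -> 35 -> 16
Result: insert 24 as right child of 16
Final tree (level order): [44, 35, 47, 16, None, None, None, None, 24]


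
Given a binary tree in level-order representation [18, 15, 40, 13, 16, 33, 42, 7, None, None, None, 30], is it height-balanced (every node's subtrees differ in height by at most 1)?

Tree (level-order array): [18, 15, 40, 13, 16, 33, 42, 7, None, None, None, 30]
Definition: a tree is height-balanced if, at every node, |h(left) - h(right)| <= 1 (empty subtree has height -1).
Bottom-up per-node check:
  node 7: h_left=-1, h_right=-1, diff=0 [OK], height=0
  node 13: h_left=0, h_right=-1, diff=1 [OK], height=1
  node 16: h_left=-1, h_right=-1, diff=0 [OK], height=0
  node 15: h_left=1, h_right=0, diff=1 [OK], height=2
  node 30: h_left=-1, h_right=-1, diff=0 [OK], height=0
  node 33: h_left=0, h_right=-1, diff=1 [OK], height=1
  node 42: h_left=-1, h_right=-1, diff=0 [OK], height=0
  node 40: h_left=1, h_right=0, diff=1 [OK], height=2
  node 18: h_left=2, h_right=2, diff=0 [OK], height=3
All nodes satisfy the balance condition.
Result: Balanced


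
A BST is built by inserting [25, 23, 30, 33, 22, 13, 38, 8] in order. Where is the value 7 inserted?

Starting tree (level order): [25, 23, 30, 22, None, None, 33, 13, None, None, 38, 8]
Insertion path: 25 -> 23 -> 22 -> 13 -> 8
Result: insert 7 as left child of 8
Final tree (level order): [25, 23, 30, 22, None, None, 33, 13, None, None, 38, 8, None, None, None, 7]


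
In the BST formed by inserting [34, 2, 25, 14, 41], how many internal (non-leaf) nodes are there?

Tree built from: [34, 2, 25, 14, 41]
Tree (level-order array): [34, 2, 41, None, 25, None, None, 14]
Rule: An internal node has at least one child.
Per-node child counts:
  node 34: 2 child(ren)
  node 2: 1 child(ren)
  node 25: 1 child(ren)
  node 14: 0 child(ren)
  node 41: 0 child(ren)
Matching nodes: [34, 2, 25]
Count of internal (non-leaf) nodes: 3


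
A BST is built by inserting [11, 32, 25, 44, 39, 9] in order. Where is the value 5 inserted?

Starting tree (level order): [11, 9, 32, None, None, 25, 44, None, None, 39]
Insertion path: 11 -> 9
Result: insert 5 as left child of 9
Final tree (level order): [11, 9, 32, 5, None, 25, 44, None, None, None, None, 39]


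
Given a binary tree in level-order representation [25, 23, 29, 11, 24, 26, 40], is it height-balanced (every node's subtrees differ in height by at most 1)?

Tree (level-order array): [25, 23, 29, 11, 24, 26, 40]
Definition: a tree is height-balanced if, at every node, |h(left) - h(right)| <= 1 (empty subtree has height -1).
Bottom-up per-node check:
  node 11: h_left=-1, h_right=-1, diff=0 [OK], height=0
  node 24: h_left=-1, h_right=-1, diff=0 [OK], height=0
  node 23: h_left=0, h_right=0, diff=0 [OK], height=1
  node 26: h_left=-1, h_right=-1, diff=0 [OK], height=0
  node 40: h_left=-1, h_right=-1, diff=0 [OK], height=0
  node 29: h_left=0, h_right=0, diff=0 [OK], height=1
  node 25: h_left=1, h_right=1, diff=0 [OK], height=2
All nodes satisfy the balance condition.
Result: Balanced


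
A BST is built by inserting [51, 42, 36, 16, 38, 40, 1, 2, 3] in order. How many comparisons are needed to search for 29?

Search path for 29: 51 -> 42 -> 36 -> 16
Found: False
Comparisons: 4


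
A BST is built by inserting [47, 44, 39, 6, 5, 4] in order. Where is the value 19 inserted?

Starting tree (level order): [47, 44, None, 39, None, 6, None, 5, None, 4]
Insertion path: 47 -> 44 -> 39 -> 6
Result: insert 19 as right child of 6
Final tree (level order): [47, 44, None, 39, None, 6, None, 5, 19, 4]


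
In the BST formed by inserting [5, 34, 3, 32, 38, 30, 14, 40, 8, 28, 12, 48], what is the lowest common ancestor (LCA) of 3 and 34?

Tree insertion order: [5, 34, 3, 32, 38, 30, 14, 40, 8, 28, 12, 48]
Tree (level-order array): [5, 3, 34, None, None, 32, 38, 30, None, None, 40, 14, None, None, 48, 8, 28, None, None, None, 12]
In a BST, the LCA of p=3, q=34 is the first node v on the
root-to-leaf path with p <= v <= q (go left if both < v, right if both > v).
Walk from root:
  at 5: 3 <= 5 <= 34, this is the LCA
LCA = 5


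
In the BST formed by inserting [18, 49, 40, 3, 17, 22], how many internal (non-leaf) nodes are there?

Tree built from: [18, 49, 40, 3, 17, 22]
Tree (level-order array): [18, 3, 49, None, 17, 40, None, None, None, 22]
Rule: An internal node has at least one child.
Per-node child counts:
  node 18: 2 child(ren)
  node 3: 1 child(ren)
  node 17: 0 child(ren)
  node 49: 1 child(ren)
  node 40: 1 child(ren)
  node 22: 0 child(ren)
Matching nodes: [18, 3, 49, 40]
Count of internal (non-leaf) nodes: 4


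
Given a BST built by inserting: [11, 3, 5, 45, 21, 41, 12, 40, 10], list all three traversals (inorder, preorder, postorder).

Tree insertion order: [11, 3, 5, 45, 21, 41, 12, 40, 10]
Tree (level-order array): [11, 3, 45, None, 5, 21, None, None, 10, 12, 41, None, None, None, None, 40]
Inorder (L, root, R): [3, 5, 10, 11, 12, 21, 40, 41, 45]
Preorder (root, L, R): [11, 3, 5, 10, 45, 21, 12, 41, 40]
Postorder (L, R, root): [10, 5, 3, 12, 40, 41, 21, 45, 11]


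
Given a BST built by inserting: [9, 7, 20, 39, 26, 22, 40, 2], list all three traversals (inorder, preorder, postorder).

Tree insertion order: [9, 7, 20, 39, 26, 22, 40, 2]
Tree (level-order array): [9, 7, 20, 2, None, None, 39, None, None, 26, 40, 22]
Inorder (L, root, R): [2, 7, 9, 20, 22, 26, 39, 40]
Preorder (root, L, R): [9, 7, 2, 20, 39, 26, 22, 40]
Postorder (L, R, root): [2, 7, 22, 26, 40, 39, 20, 9]


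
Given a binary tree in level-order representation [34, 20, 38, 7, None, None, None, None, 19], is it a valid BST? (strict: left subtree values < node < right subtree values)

Level-order array: [34, 20, 38, 7, None, None, None, None, 19]
Validate using subtree bounds (lo, hi): at each node, require lo < value < hi,
then recurse left with hi=value and right with lo=value.
Preorder trace (stopping at first violation):
  at node 34 with bounds (-inf, +inf): OK
  at node 20 with bounds (-inf, 34): OK
  at node 7 with bounds (-inf, 20): OK
  at node 19 with bounds (7, 20): OK
  at node 38 with bounds (34, +inf): OK
No violation found at any node.
Result: Valid BST


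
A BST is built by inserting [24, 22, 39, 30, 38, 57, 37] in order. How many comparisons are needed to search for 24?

Search path for 24: 24
Found: True
Comparisons: 1


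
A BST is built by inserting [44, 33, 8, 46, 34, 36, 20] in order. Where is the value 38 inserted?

Starting tree (level order): [44, 33, 46, 8, 34, None, None, None, 20, None, 36]
Insertion path: 44 -> 33 -> 34 -> 36
Result: insert 38 as right child of 36
Final tree (level order): [44, 33, 46, 8, 34, None, None, None, 20, None, 36, None, None, None, 38]


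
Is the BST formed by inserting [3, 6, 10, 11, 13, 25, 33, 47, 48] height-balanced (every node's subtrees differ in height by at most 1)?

Tree (level-order array): [3, None, 6, None, 10, None, 11, None, 13, None, 25, None, 33, None, 47, None, 48]
Definition: a tree is height-balanced if, at every node, |h(left) - h(right)| <= 1 (empty subtree has height -1).
Bottom-up per-node check:
  node 48: h_left=-1, h_right=-1, diff=0 [OK], height=0
  node 47: h_left=-1, h_right=0, diff=1 [OK], height=1
  node 33: h_left=-1, h_right=1, diff=2 [FAIL (|-1-1|=2 > 1)], height=2
  node 25: h_left=-1, h_right=2, diff=3 [FAIL (|-1-2|=3 > 1)], height=3
  node 13: h_left=-1, h_right=3, diff=4 [FAIL (|-1-3|=4 > 1)], height=4
  node 11: h_left=-1, h_right=4, diff=5 [FAIL (|-1-4|=5 > 1)], height=5
  node 10: h_left=-1, h_right=5, diff=6 [FAIL (|-1-5|=6 > 1)], height=6
  node 6: h_left=-1, h_right=6, diff=7 [FAIL (|-1-6|=7 > 1)], height=7
  node 3: h_left=-1, h_right=7, diff=8 [FAIL (|-1-7|=8 > 1)], height=8
Node 33 violates the condition: |-1 - 1| = 2 > 1.
Result: Not balanced


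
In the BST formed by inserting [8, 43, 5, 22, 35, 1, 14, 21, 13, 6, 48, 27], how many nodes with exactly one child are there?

Tree built from: [8, 43, 5, 22, 35, 1, 14, 21, 13, 6, 48, 27]
Tree (level-order array): [8, 5, 43, 1, 6, 22, 48, None, None, None, None, 14, 35, None, None, 13, 21, 27]
Rule: These are nodes with exactly 1 non-null child.
Per-node child counts:
  node 8: 2 child(ren)
  node 5: 2 child(ren)
  node 1: 0 child(ren)
  node 6: 0 child(ren)
  node 43: 2 child(ren)
  node 22: 2 child(ren)
  node 14: 2 child(ren)
  node 13: 0 child(ren)
  node 21: 0 child(ren)
  node 35: 1 child(ren)
  node 27: 0 child(ren)
  node 48: 0 child(ren)
Matching nodes: [35]
Count of nodes with exactly one child: 1


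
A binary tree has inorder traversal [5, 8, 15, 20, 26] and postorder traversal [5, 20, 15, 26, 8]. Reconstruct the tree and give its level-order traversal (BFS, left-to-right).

Inorder:   [5, 8, 15, 20, 26]
Postorder: [5, 20, 15, 26, 8]
Algorithm: postorder visits root last, so walk postorder right-to-left;
each value is the root of the current inorder slice — split it at that
value, recurse on the right subtree first, then the left.
Recursive splits:
  root=8; inorder splits into left=[5], right=[15, 20, 26]
  root=26; inorder splits into left=[15, 20], right=[]
  root=15; inorder splits into left=[], right=[20]
  root=20; inorder splits into left=[], right=[]
  root=5; inorder splits into left=[], right=[]
Reconstructed level-order: [8, 5, 26, 15, 20]


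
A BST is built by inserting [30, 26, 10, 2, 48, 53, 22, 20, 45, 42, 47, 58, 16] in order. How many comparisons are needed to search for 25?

Search path for 25: 30 -> 26 -> 10 -> 22
Found: False
Comparisons: 4


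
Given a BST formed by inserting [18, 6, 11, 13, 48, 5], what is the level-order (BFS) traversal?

Tree insertion order: [18, 6, 11, 13, 48, 5]
Tree (level-order array): [18, 6, 48, 5, 11, None, None, None, None, None, 13]
BFS from the root, enqueuing left then right child of each popped node:
  queue [18] -> pop 18, enqueue [6, 48], visited so far: [18]
  queue [6, 48] -> pop 6, enqueue [5, 11], visited so far: [18, 6]
  queue [48, 5, 11] -> pop 48, enqueue [none], visited so far: [18, 6, 48]
  queue [5, 11] -> pop 5, enqueue [none], visited so far: [18, 6, 48, 5]
  queue [11] -> pop 11, enqueue [13], visited so far: [18, 6, 48, 5, 11]
  queue [13] -> pop 13, enqueue [none], visited so far: [18, 6, 48, 5, 11, 13]
Result: [18, 6, 48, 5, 11, 13]


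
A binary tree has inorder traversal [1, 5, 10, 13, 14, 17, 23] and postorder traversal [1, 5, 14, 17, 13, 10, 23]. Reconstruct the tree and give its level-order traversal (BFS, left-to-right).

Inorder:   [1, 5, 10, 13, 14, 17, 23]
Postorder: [1, 5, 14, 17, 13, 10, 23]
Algorithm: postorder visits root last, so walk postorder right-to-left;
each value is the root of the current inorder slice — split it at that
value, recurse on the right subtree first, then the left.
Recursive splits:
  root=23; inorder splits into left=[1, 5, 10, 13, 14, 17], right=[]
  root=10; inorder splits into left=[1, 5], right=[13, 14, 17]
  root=13; inorder splits into left=[], right=[14, 17]
  root=17; inorder splits into left=[14], right=[]
  root=14; inorder splits into left=[], right=[]
  root=5; inorder splits into left=[1], right=[]
  root=1; inorder splits into left=[], right=[]
Reconstructed level-order: [23, 10, 5, 13, 1, 17, 14]


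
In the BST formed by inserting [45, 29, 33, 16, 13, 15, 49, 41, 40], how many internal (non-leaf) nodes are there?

Tree built from: [45, 29, 33, 16, 13, 15, 49, 41, 40]
Tree (level-order array): [45, 29, 49, 16, 33, None, None, 13, None, None, 41, None, 15, 40]
Rule: An internal node has at least one child.
Per-node child counts:
  node 45: 2 child(ren)
  node 29: 2 child(ren)
  node 16: 1 child(ren)
  node 13: 1 child(ren)
  node 15: 0 child(ren)
  node 33: 1 child(ren)
  node 41: 1 child(ren)
  node 40: 0 child(ren)
  node 49: 0 child(ren)
Matching nodes: [45, 29, 16, 13, 33, 41]
Count of internal (non-leaf) nodes: 6


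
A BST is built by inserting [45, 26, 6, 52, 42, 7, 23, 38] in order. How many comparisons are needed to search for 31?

Search path for 31: 45 -> 26 -> 42 -> 38
Found: False
Comparisons: 4


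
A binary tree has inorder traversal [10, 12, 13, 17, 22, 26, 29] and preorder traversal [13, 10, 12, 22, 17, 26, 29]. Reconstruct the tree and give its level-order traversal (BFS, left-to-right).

Inorder:  [10, 12, 13, 17, 22, 26, 29]
Preorder: [13, 10, 12, 22, 17, 26, 29]
Algorithm: preorder visits root first, so consume preorder in order;
for each root, split the current inorder slice at that value into
left-subtree inorder and right-subtree inorder, then recurse.
Recursive splits:
  root=13; inorder splits into left=[10, 12], right=[17, 22, 26, 29]
  root=10; inorder splits into left=[], right=[12]
  root=12; inorder splits into left=[], right=[]
  root=22; inorder splits into left=[17], right=[26, 29]
  root=17; inorder splits into left=[], right=[]
  root=26; inorder splits into left=[], right=[29]
  root=29; inorder splits into left=[], right=[]
Reconstructed level-order: [13, 10, 22, 12, 17, 26, 29]


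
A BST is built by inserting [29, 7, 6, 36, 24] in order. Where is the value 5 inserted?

Starting tree (level order): [29, 7, 36, 6, 24]
Insertion path: 29 -> 7 -> 6
Result: insert 5 as left child of 6
Final tree (level order): [29, 7, 36, 6, 24, None, None, 5]


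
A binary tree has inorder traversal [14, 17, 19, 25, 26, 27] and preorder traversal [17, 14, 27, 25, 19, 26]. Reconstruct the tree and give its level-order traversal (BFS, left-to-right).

Inorder:  [14, 17, 19, 25, 26, 27]
Preorder: [17, 14, 27, 25, 19, 26]
Algorithm: preorder visits root first, so consume preorder in order;
for each root, split the current inorder slice at that value into
left-subtree inorder and right-subtree inorder, then recurse.
Recursive splits:
  root=17; inorder splits into left=[14], right=[19, 25, 26, 27]
  root=14; inorder splits into left=[], right=[]
  root=27; inorder splits into left=[19, 25, 26], right=[]
  root=25; inorder splits into left=[19], right=[26]
  root=19; inorder splits into left=[], right=[]
  root=26; inorder splits into left=[], right=[]
Reconstructed level-order: [17, 14, 27, 25, 19, 26]


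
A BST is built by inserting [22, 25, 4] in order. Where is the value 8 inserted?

Starting tree (level order): [22, 4, 25]
Insertion path: 22 -> 4
Result: insert 8 as right child of 4
Final tree (level order): [22, 4, 25, None, 8]


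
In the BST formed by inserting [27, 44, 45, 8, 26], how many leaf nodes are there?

Tree built from: [27, 44, 45, 8, 26]
Tree (level-order array): [27, 8, 44, None, 26, None, 45]
Rule: A leaf has 0 children.
Per-node child counts:
  node 27: 2 child(ren)
  node 8: 1 child(ren)
  node 26: 0 child(ren)
  node 44: 1 child(ren)
  node 45: 0 child(ren)
Matching nodes: [26, 45]
Count of leaf nodes: 2


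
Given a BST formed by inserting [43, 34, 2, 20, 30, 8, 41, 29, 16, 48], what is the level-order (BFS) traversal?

Tree insertion order: [43, 34, 2, 20, 30, 8, 41, 29, 16, 48]
Tree (level-order array): [43, 34, 48, 2, 41, None, None, None, 20, None, None, 8, 30, None, 16, 29]
BFS from the root, enqueuing left then right child of each popped node:
  queue [43] -> pop 43, enqueue [34, 48], visited so far: [43]
  queue [34, 48] -> pop 34, enqueue [2, 41], visited so far: [43, 34]
  queue [48, 2, 41] -> pop 48, enqueue [none], visited so far: [43, 34, 48]
  queue [2, 41] -> pop 2, enqueue [20], visited so far: [43, 34, 48, 2]
  queue [41, 20] -> pop 41, enqueue [none], visited so far: [43, 34, 48, 2, 41]
  queue [20] -> pop 20, enqueue [8, 30], visited so far: [43, 34, 48, 2, 41, 20]
  queue [8, 30] -> pop 8, enqueue [16], visited so far: [43, 34, 48, 2, 41, 20, 8]
  queue [30, 16] -> pop 30, enqueue [29], visited so far: [43, 34, 48, 2, 41, 20, 8, 30]
  queue [16, 29] -> pop 16, enqueue [none], visited so far: [43, 34, 48, 2, 41, 20, 8, 30, 16]
  queue [29] -> pop 29, enqueue [none], visited so far: [43, 34, 48, 2, 41, 20, 8, 30, 16, 29]
Result: [43, 34, 48, 2, 41, 20, 8, 30, 16, 29]


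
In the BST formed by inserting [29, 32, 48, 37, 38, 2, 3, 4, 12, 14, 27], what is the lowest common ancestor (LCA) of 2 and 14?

Tree insertion order: [29, 32, 48, 37, 38, 2, 3, 4, 12, 14, 27]
Tree (level-order array): [29, 2, 32, None, 3, None, 48, None, 4, 37, None, None, 12, None, 38, None, 14, None, None, None, 27]
In a BST, the LCA of p=2, q=14 is the first node v on the
root-to-leaf path with p <= v <= q (go left if both < v, right if both > v).
Walk from root:
  at 29: both 2 and 14 < 29, go left
  at 2: 2 <= 2 <= 14, this is the LCA
LCA = 2


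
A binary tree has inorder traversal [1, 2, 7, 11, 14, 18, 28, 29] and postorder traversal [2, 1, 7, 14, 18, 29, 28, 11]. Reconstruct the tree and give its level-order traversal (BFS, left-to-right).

Inorder:   [1, 2, 7, 11, 14, 18, 28, 29]
Postorder: [2, 1, 7, 14, 18, 29, 28, 11]
Algorithm: postorder visits root last, so walk postorder right-to-left;
each value is the root of the current inorder slice — split it at that
value, recurse on the right subtree first, then the left.
Recursive splits:
  root=11; inorder splits into left=[1, 2, 7], right=[14, 18, 28, 29]
  root=28; inorder splits into left=[14, 18], right=[29]
  root=29; inorder splits into left=[], right=[]
  root=18; inorder splits into left=[14], right=[]
  root=14; inorder splits into left=[], right=[]
  root=7; inorder splits into left=[1, 2], right=[]
  root=1; inorder splits into left=[], right=[2]
  root=2; inorder splits into left=[], right=[]
Reconstructed level-order: [11, 7, 28, 1, 18, 29, 2, 14]


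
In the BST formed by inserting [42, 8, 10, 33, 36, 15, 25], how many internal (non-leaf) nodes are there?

Tree built from: [42, 8, 10, 33, 36, 15, 25]
Tree (level-order array): [42, 8, None, None, 10, None, 33, 15, 36, None, 25]
Rule: An internal node has at least one child.
Per-node child counts:
  node 42: 1 child(ren)
  node 8: 1 child(ren)
  node 10: 1 child(ren)
  node 33: 2 child(ren)
  node 15: 1 child(ren)
  node 25: 0 child(ren)
  node 36: 0 child(ren)
Matching nodes: [42, 8, 10, 33, 15]
Count of internal (non-leaf) nodes: 5


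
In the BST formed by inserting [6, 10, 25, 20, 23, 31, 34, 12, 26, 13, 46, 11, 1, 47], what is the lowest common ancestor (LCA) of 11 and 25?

Tree insertion order: [6, 10, 25, 20, 23, 31, 34, 12, 26, 13, 46, 11, 1, 47]
Tree (level-order array): [6, 1, 10, None, None, None, 25, 20, 31, 12, 23, 26, 34, 11, 13, None, None, None, None, None, 46, None, None, None, None, None, 47]
In a BST, the LCA of p=11, q=25 is the first node v on the
root-to-leaf path with p <= v <= q (go left if both < v, right if both > v).
Walk from root:
  at 6: both 11 and 25 > 6, go right
  at 10: both 11 and 25 > 10, go right
  at 25: 11 <= 25 <= 25, this is the LCA
LCA = 25


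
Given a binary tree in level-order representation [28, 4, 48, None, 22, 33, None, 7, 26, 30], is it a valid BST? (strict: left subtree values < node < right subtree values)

Level-order array: [28, 4, 48, None, 22, 33, None, 7, 26, 30]
Validate using subtree bounds (lo, hi): at each node, require lo < value < hi,
then recurse left with hi=value and right with lo=value.
Preorder trace (stopping at first violation):
  at node 28 with bounds (-inf, +inf): OK
  at node 4 with bounds (-inf, 28): OK
  at node 22 with bounds (4, 28): OK
  at node 7 with bounds (4, 22): OK
  at node 26 with bounds (22, 28): OK
  at node 48 with bounds (28, +inf): OK
  at node 33 with bounds (28, 48): OK
  at node 30 with bounds (28, 33): OK
No violation found at any node.
Result: Valid BST


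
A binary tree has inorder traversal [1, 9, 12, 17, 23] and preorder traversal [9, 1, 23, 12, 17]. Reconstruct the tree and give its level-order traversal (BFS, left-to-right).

Inorder:  [1, 9, 12, 17, 23]
Preorder: [9, 1, 23, 12, 17]
Algorithm: preorder visits root first, so consume preorder in order;
for each root, split the current inorder slice at that value into
left-subtree inorder and right-subtree inorder, then recurse.
Recursive splits:
  root=9; inorder splits into left=[1], right=[12, 17, 23]
  root=1; inorder splits into left=[], right=[]
  root=23; inorder splits into left=[12, 17], right=[]
  root=12; inorder splits into left=[], right=[17]
  root=17; inorder splits into left=[], right=[]
Reconstructed level-order: [9, 1, 23, 12, 17]


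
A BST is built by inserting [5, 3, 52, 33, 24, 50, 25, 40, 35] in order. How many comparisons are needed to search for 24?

Search path for 24: 5 -> 52 -> 33 -> 24
Found: True
Comparisons: 4


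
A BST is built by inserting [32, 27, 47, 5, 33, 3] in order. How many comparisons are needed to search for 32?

Search path for 32: 32
Found: True
Comparisons: 1


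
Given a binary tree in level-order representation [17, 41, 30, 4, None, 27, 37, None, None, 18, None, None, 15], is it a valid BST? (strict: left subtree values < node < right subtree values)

Level-order array: [17, 41, 30, 4, None, 27, 37, None, None, 18, None, None, 15]
Validate using subtree bounds (lo, hi): at each node, require lo < value < hi,
then recurse left with hi=value and right with lo=value.
Preorder trace (stopping at first violation):
  at node 17 with bounds (-inf, +inf): OK
  at node 41 with bounds (-inf, 17): VIOLATION
Node 41 violates its bound: not (-inf < 41 < 17).
Result: Not a valid BST


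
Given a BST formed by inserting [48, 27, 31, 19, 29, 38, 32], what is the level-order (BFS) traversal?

Tree insertion order: [48, 27, 31, 19, 29, 38, 32]
Tree (level-order array): [48, 27, None, 19, 31, None, None, 29, 38, None, None, 32]
BFS from the root, enqueuing left then right child of each popped node:
  queue [48] -> pop 48, enqueue [27], visited so far: [48]
  queue [27] -> pop 27, enqueue [19, 31], visited so far: [48, 27]
  queue [19, 31] -> pop 19, enqueue [none], visited so far: [48, 27, 19]
  queue [31] -> pop 31, enqueue [29, 38], visited so far: [48, 27, 19, 31]
  queue [29, 38] -> pop 29, enqueue [none], visited so far: [48, 27, 19, 31, 29]
  queue [38] -> pop 38, enqueue [32], visited so far: [48, 27, 19, 31, 29, 38]
  queue [32] -> pop 32, enqueue [none], visited so far: [48, 27, 19, 31, 29, 38, 32]
Result: [48, 27, 19, 31, 29, 38, 32]


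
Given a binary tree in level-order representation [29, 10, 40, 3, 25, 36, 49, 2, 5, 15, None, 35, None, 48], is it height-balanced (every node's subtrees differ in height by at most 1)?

Tree (level-order array): [29, 10, 40, 3, 25, 36, 49, 2, 5, 15, None, 35, None, 48]
Definition: a tree is height-balanced if, at every node, |h(left) - h(right)| <= 1 (empty subtree has height -1).
Bottom-up per-node check:
  node 2: h_left=-1, h_right=-1, diff=0 [OK], height=0
  node 5: h_left=-1, h_right=-1, diff=0 [OK], height=0
  node 3: h_left=0, h_right=0, diff=0 [OK], height=1
  node 15: h_left=-1, h_right=-1, diff=0 [OK], height=0
  node 25: h_left=0, h_right=-1, diff=1 [OK], height=1
  node 10: h_left=1, h_right=1, diff=0 [OK], height=2
  node 35: h_left=-1, h_right=-1, diff=0 [OK], height=0
  node 36: h_left=0, h_right=-1, diff=1 [OK], height=1
  node 48: h_left=-1, h_right=-1, diff=0 [OK], height=0
  node 49: h_left=0, h_right=-1, diff=1 [OK], height=1
  node 40: h_left=1, h_right=1, diff=0 [OK], height=2
  node 29: h_left=2, h_right=2, diff=0 [OK], height=3
All nodes satisfy the balance condition.
Result: Balanced


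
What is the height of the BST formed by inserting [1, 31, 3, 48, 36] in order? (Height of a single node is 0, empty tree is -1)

Insertion order: [1, 31, 3, 48, 36]
Tree (level-order array): [1, None, 31, 3, 48, None, None, 36]
Compute height bottom-up (empty subtree = -1):
  height(3) = 1 + max(-1, -1) = 0
  height(36) = 1 + max(-1, -1) = 0
  height(48) = 1 + max(0, -1) = 1
  height(31) = 1 + max(0, 1) = 2
  height(1) = 1 + max(-1, 2) = 3
Height = 3


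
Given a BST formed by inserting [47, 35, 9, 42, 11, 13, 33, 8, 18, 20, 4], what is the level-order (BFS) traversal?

Tree insertion order: [47, 35, 9, 42, 11, 13, 33, 8, 18, 20, 4]
Tree (level-order array): [47, 35, None, 9, 42, 8, 11, None, None, 4, None, None, 13, None, None, None, 33, 18, None, None, 20]
BFS from the root, enqueuing left then right child of each popped node:
  queue [47] -> pop 47, enqueue [35], visited so far: [47]
  queue [35] -> pop 35, enqueue [9, 42], visited so far: [47, 35]
  queue [9, 42] -> pop 9, enqueue [8, 11], visited so far: [47, 35, 9]
  queue [42, 8, 11] -> pop 42, enqueue [none], visited so far: [47, 35, 9, 42]
  queue [8, 11] -> pop 8, enqueue [4], visited so far: [47, 35, 9, 42, 8]
  queue [11, 4] -> pop 11, enqueue [13], visited so far: [47, 35, 9, 42, 8, 11]
  queue [4, 13] -> pop 4, enqueue [none], visited so far: [47, 35, 9, 42, 8, 11, 4]
  queue [13] -> pop 13, enqueue [33], visited so far: [47, 35, 9, 42, 8, 11, 4, 13]
  queue [33] -> pop 33, enqueue [18], visited so far: [47, 35, 9, 42, 8, 11, 4, 13, 33]
  queue [18] -> pop 18, enqueue [20], visited so far: [47, 35, 9, 42, 8, 11, 4, 13, 33, 18]
  queue [20] -> pop 20, enqueue [none], visited so far: [47, 35, 9, 42, 8, 11, 4, 13, 33, 18, 20]
Result: [47, 35, 9, 42, 8, 11, 4, 13, 33, 18, 20]


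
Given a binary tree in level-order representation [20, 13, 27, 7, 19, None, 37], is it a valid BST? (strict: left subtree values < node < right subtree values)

Level-order array: [20, 13, 27, 7, 19, None, 37]
Validate using subtree bounds (lo, hi): at each node, require lo < value < hi,
then recurse left with hi=value and right with lo=value.
Preorder trace (stopping at first violation):
  at node 20 with bounds (-inf, +inf): OK
  at node 13 with bounds (-inf, 20): OK
  at node 7 with bounds (-inf, 13): OK
  at node 19 with bounds (13, 20): OK
  at node 27 with bounds (20, +inf): OK
  at node 37 with bounds (27, +inf): OK
No violation found at any node.
Result: Valid BST


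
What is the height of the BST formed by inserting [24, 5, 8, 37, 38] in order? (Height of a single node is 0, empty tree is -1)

Insertion order: [24, 5, 8, 37, 38]
Tree (level-order array): [24, 5, 37, None, 8, None, 38]
Compute height bottom-up (empty subtree = -1):
  height(8) = 1 + max(-1, -1) = 0
  height(5) = 1 + max(-1, 0) = 1
  height(38) = 1 + max(-1, -1) = 0
  height(37) = 1 + max(-1, 0) = 1
  height(24) = 1 + max(1, 1) = 2
Height = 2


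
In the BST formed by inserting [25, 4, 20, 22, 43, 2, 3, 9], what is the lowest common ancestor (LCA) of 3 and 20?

Tree insertion order: [25, 4, 20, 22, 43, 2, 3, 9]
Tree (level-order array): [25, 4, 43, 2, 20, None, None, None, 3, 9, 22]
In a BST, the LCA of p=3, q=20 is the first node v on the
root-to-leaf path with p <= v <= q (go left if both < v, right if both > v).
Walk from root:
  at 25: both 3 and 20 < 25, go left
  at 4: 3 <= 4 <= 20, this is the LCA
LCA = 4


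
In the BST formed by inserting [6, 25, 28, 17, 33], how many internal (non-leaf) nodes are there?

Tree built from: [6, 25, 28, 17, 33]
Tree (level-order array): [6, None, 25, 17, 28, None, None, None, 33]
Rule: An internal node has at least one child.
Per-node child counts:
  node 6: 1 child(ren)
  node 25: 2 child(ren)
  node 17: 0 child(ren)
  node 28: 1 child(ren)
  node 33: 0 child(ren)
Matching nodes: [6, 25, 28]
Count of internal (non-leaf) nodes: 3


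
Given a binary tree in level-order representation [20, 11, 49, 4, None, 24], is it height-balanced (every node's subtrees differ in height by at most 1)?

Tree (level-order array): [20, 11, 49, 4, None, 24]
Definition: a tree is height-balanced if, at every node, |h(left) - h(right)| <= 1 (empty subtree has height -1).
Bottom-up per-node check:
  node 4: h_left=-1, h_right=-1, diff=0 [OK], height=0
  node 11: h_left=0, h_right=-1, diff=1 [OK], height=1
  node 24: h_left=-1, h_right=-1, diff=0 [OK], height=0
  node 49: h_left=0, h_right=-1, diff=1 [OK], height=1
  node 20: h_left=1, h_right=1, diff=0 [OK], height=2
All nodes satisfy the balance condition.
Result: Balanced


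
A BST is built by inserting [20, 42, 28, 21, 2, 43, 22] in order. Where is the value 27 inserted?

Starting tree (level order): [20, 2, 42, None, None, 28, 43, 21, None, None, None, None, 22]
Insertion path: 20 -> 42 -> 28 -> 21 -> 22
Result: insert 27 as right child of 22
Final tree (level order): [20, 2, 42, None, None, 28, 43, 21, None, None, None, None, 22, None, 27]


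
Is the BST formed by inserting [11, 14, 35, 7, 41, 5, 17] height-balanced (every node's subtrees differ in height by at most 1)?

Tree (level-order array): [11, 7, 14, 5, None, None, 35, None, None, 17, 41]
Definition: a tree is height-balanced if, at every node, |h(left) - h(right)| <= 1 (empty subtree has height -1).
Bottom-up per-node check:
  node 5: h_left=-1, h_right=-1, diff=0 [OK], height=0
  node 7: h_left=0, h_right=-1, diff=1 [OK], height=1
  node 17: h_left=-1, h_right=-1, diff=0 [OK], height=0
  node 41: h_left=-1, h_right=-1, diff=0 [OK], height=0
  node 35: h_left=0, h_right=0, diff=0 [OK], height=1
  node 14: h_left=-1, h_right=1, diff=2 [FAIL (|-1-1|=2 > 1)], height=2
  node 11: h_left=1, h_right=2, diff=1 [OK], height=3
Node 14 violates the condition: |-1 - 1| = 2 > 1.
Result: Not balanced


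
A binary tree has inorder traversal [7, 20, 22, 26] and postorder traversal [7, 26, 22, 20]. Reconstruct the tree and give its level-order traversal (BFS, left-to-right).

Inorder:   [7, 20, 22, 26]
Postorder: [7, 26, 22, 20]
Algorithm: postorder visits root last, so walk postorder right-to-left;
each value is the root of the current inorder slice — split it at that
value, recurse on the right subtree first, then the left.
Recursive splits:
  root=20; inorder splits into left=[7], right=[22, 26]
  root=22; inorder splits into left=[], right=[26]
  root=26; inorder splits into left=[], right=[]
  root=7; inorder splits into left=[], right=[]
Reconstructed level-order: [20, 7, 22, 26]


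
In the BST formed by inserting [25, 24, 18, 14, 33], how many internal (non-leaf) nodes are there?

Tree built from: [25, 24, 18, 14, 33]
Tree (level-order array): [25, 24, 33, 18, None, None, None, 14]
Rule: An internal node has at least one child.
Per-node child counts:
  node 25: 2 child(ren)
  node 24: 1 child(ren)
  node 18: 1 child(ren)
  node 14: 0 child(ren)
  node 33: 0 child(ren)
Matching nodes: [25, 24, 18]
Count of internal (non-leaf) nodes: 3


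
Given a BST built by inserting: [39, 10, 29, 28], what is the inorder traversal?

Tree insertion order: [39, 10, 29, 28]
Tree (level-order array): [39, 10, None, None, 29, 28]
Inorder traversal: [10, 28, 29, 39]


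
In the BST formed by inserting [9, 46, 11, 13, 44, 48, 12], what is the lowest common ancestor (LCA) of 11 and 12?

Tree insertion order: [9, 46, 11, 13, 44, 48, 12]
Tree (level-order array): [9, None, 46, 11, 48, None, 13, None, None, 12, 44]
In a BST, the LCA of p=11, q=12 is the first node v on the
root-to-leaf path with p <= v <= q (go left if both < v, right if both > v).
Walk from root:
  at 9: both 11 and 12 > 9, go right
  at 46: both 11 and 12 < 46, go left
  at 11: 11 <= 11 <= 12, this is the LCA
LCA = 11


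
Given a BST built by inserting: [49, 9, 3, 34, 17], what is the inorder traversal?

Tree insertion order: [49, 9, 3, 34, 17]
Tree (level-order array): [49, 9, None, 3, 34, None, None, 17]
Inorder traversal: [3, 9, 17, 34, 49]


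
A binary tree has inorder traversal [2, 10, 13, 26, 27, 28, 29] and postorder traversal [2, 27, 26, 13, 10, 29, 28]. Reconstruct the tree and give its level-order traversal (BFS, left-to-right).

Inorder:   [2, 10, 13, 26, 27, 28, 29]
Postorder: [2, 27, 26, 13, 10, 29, 28]
Algorithm: postorder visits root last, so walk postorder right-to-left;
each value is the root of the current inorder slice — split it at that
value, recurse on the right subtree first, then the left.
Recursive splits:
  root=28; inorder splits into left=[2, 10, 13, 26, 27], right=[29]
  root=29; inorder splits into left=[], right=[]
  root=10; inorder splits into left=[2], right=[13, 26, 27]
  root=13; inorder splits into left=[], right=[26, 27]
  root=26; inorder splits into left=[], right=[27]
  root=27; inorder splits into left=[], right=[]
  root=2; inorder splits into left=[], right=[]
Reconstructed level-order: [28, 10, 29, 2, 13, 26, 27]


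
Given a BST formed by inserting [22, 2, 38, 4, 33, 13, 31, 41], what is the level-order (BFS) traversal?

Tree insertion order: [22, 2, 38, 4, 33, 13, 31, 41]
Tree (level-order array): [22, 2, 38, None, 4, 33, 41, None, 13, 31]
BFS from the root, enqueuing left then right child of each popped node:
  queue [22] -> pop 22, enqueue [2, 38], visited so far: [22]
  queue [2, 38] -> pop 2, enqueue [4], visited so far: [22, 2]
  queue [38, 4] -> pop 38, enqueue [33, 41], visited so far: [22, 2, 38]
  queue [4, 33, 41] -> pop 4, enqueue [13], visited so far: [22, 2, 38, 4]
  queue [33, 41, 13] -> pop 33, enqueue [31], visited so far: [22, 2, 38, 4, 33]
  queue [41, 13, 31] -> pop 41, enqueue [none], visited so far: [22, 2, 38, 4, 33, 41]
  queue [13, 31] -> pop 13, enqueue [none], visited so far: [22, 2, 38, 4, 33, 41, 13]
  queue [31] -> pop 31, enqueue [none], visited so far: [22, 2, 38, 4, 33, 41, 13, 31]
Result: [22, 2, 38, 4, 33, 41, 13, 31]


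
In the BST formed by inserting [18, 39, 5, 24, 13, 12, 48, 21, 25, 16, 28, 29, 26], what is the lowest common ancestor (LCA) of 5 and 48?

Tree insertion order: [18, 39, 5, 24, 13, 12, 48, 21, 25, 16, 28, 29, 26]
Tree (level-order array): [18, 5, 39, None, 13, 24, 48, 12, 16, 21, 25, None, None, None, None, None, None, None, None, None, 28, 26, 29]
In a BST, the LCA of p=5, q=48 is the first node v on the
root-to-leaf path with p <= v <= q (go left if both < v, right if both > v).
Walk from root:
  at 18: 5 <= 18 <= 48, this is the LCA
LCA = 18


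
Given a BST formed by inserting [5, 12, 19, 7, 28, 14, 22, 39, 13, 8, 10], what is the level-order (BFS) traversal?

Tree insertion order: [5, 12, 19, 7, 28, 14, 22, 39, 13, 8, 10]
Tree (level-order array): [5, None, 12, 7, 19, None, 8, 14, 28, None, 10, 13, None, 22, 39]
BFS from the root, enqueuing left then right child of each popped node:
  queue [5] -> pop 5, enqueue [12], visited so far: [5]
  queue [12] -> pop 12, enqueue [7, 19], visited so far: [5, 12]
  queue [7, 19] -> pop 7, enqueue [8], visited so far: [5, 12, 7]
  queue [19, 8] -> pop 19, enqueue [14, 28], visited so far: [5, 12, 7, 19]
  queue [8, 14, 28] -> pop 8, enqueue [10], visited so far: [5, 12, 7, 19, 8]
  queue [14, 28, 10] -> pop 14, enqueue [13], visited so far: [5, 12, 7, 19, 8, 14]
  queue [28, 10, 13] -> pop 28, enqueue [22, 39], visited so far: [5, 12, 7, 19, 8, 14, 28]
  queue [10, 13, 22, 39] -> pop 10, enqueue [none], visited so far: [5, 12, 7, 19, 8, 14, 28, 10]
  queue [13, 22, 39] -> pop 13, enqueue [none], visited so far: [5, 12, 7, 19, 8, 14, 28, 10, 13]
  queue [22, 39] -> pop 22, enqueue [none], visited so far: [5, 12, 7, 19, 8, 14, 28, 10, 13, 22]
  queue [39] -> pop 39, enqueue [none], visited so far: [5, 12, 7, 19, 8, 14, 28, 10, 13, 22, 39]
Result: [5, 12, 7, 19, 8, 14, 28, 10, 13, 22, 39]


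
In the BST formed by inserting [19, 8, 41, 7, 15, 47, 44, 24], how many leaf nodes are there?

Tree built from: [19, 8, 41, 7, 15, 47, 44, 24]
Tree (level-order array): [19, 8, 41, 7, 15, 24, 47, None, None, None, None, None, None, 44]
Rule: A leaf has 0 children.
Per-node child counts:
  node 19: 2 child(ren)
  node 8: 2 child(ren)
  node 7: 0 child(ren)
  node 15: 0 child(ren)
  node 41: 2 child(ren)
  node 24: 0 child(ren)
  node 47: 1 child(ren)
  node 44: 0 child(ren)
Matching nodes: [7, 15, 24, 44]
Count of leaf nodes: 4


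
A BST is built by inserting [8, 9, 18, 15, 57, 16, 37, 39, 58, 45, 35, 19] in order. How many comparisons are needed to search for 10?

Search path for 10: 8 -> 9 -> 18 -> 15
Found: False
Comparisons: 4


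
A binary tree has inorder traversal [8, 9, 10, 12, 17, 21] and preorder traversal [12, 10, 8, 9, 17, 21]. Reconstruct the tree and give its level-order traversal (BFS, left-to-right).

Inorder:  [8, 9, 10, 12, 17, 21]
Preorder: [12, 10, 8, 9, 17, 21]
Algorithm: preorder visits root first, so consume preorder in order;
for each root, split the current inorder slice at that value into
left-subtree inorder and right-subtree inorder, then recurse.
Recursive splits:
  root=12; inorder splits into left=[8, 9, 10], right=[17, 21]
  root=10; inorder splits into left=[8, 9], right=[]
  root=8; inorder splits into left=[], right=[9]
  root=9; inorder splits into left=[], right=[]
  root=17; inorder splits into left=[], right=[21]
  root=21; inorder splits into left=[], right=[]
Reconstructed level-order: [12, 10, 17, 8, 21, 9]
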